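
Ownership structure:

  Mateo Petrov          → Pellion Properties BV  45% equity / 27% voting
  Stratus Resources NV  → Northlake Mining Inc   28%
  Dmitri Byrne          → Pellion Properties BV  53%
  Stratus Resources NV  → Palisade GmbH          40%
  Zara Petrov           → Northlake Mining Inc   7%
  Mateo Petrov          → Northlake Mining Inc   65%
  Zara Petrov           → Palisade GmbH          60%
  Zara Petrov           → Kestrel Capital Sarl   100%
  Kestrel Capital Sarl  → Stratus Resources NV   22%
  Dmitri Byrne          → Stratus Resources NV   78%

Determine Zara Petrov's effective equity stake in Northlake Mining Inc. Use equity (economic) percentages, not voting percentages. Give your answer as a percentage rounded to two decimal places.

13.16%

Zara reaches Northlake along 2 paths.
Direct stake: 7% = 7%.
Via Kestrel → Stratus: 100% × 22% × 28% = 6.16%.
Total: 7% + 6.16% = 13.16%.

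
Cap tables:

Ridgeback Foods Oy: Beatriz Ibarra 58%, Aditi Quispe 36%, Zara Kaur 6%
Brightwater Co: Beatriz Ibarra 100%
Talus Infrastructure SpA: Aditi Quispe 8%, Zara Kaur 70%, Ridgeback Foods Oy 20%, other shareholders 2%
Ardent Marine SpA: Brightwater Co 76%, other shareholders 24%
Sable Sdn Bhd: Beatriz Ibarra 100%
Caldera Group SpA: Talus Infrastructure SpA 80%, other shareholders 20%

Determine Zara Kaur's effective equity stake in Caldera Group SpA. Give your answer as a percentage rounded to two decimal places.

Zara reaches Caldera along 2 paths.
Via Talus: 70% × 80% = 56%.
Via Ridgeback → Talus: 6% × 20% × 80% = 0.96%.
Total: 56% + 0.96% = 56.96%.

56.96%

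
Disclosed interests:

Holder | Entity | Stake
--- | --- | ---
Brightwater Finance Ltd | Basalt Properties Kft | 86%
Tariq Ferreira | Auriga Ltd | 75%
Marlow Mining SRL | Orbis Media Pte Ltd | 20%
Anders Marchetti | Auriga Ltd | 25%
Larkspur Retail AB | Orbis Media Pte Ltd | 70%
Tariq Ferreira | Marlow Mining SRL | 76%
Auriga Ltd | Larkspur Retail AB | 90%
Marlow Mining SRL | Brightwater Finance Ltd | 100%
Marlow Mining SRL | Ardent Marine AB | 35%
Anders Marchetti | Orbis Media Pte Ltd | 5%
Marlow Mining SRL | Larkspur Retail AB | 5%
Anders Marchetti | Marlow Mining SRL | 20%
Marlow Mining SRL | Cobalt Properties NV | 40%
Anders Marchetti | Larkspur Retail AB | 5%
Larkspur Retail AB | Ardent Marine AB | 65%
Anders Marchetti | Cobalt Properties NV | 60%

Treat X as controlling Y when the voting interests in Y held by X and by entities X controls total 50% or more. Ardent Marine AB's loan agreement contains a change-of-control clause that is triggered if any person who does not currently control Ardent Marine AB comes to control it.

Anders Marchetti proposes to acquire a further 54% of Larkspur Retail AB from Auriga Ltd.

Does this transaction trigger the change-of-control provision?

Yes

The purchase adds only to Anders's holdings (Auriga's stake shrinks), so Anders is the only person who could newly come to control Ardent.
Anders holds 60% of Cobalt, so Anders controls Cobalt.
Neither Anders nor any entity Anders controls holds any voting interest in Ardent.
So before the transaction, Anders does not control Ardent.
After the purchase, Anders's direct stake in Larkspur rises to 5% + 54% = 59%, and Auriga's stake falls to 36%.
Anders holds 59% of Larkspur, so Anders controls Larkspur.
Larkspur holds 65% of Ardent, so Anders controls Ardent.
Anders did not control Ardent before and does after, so the clause is triggered.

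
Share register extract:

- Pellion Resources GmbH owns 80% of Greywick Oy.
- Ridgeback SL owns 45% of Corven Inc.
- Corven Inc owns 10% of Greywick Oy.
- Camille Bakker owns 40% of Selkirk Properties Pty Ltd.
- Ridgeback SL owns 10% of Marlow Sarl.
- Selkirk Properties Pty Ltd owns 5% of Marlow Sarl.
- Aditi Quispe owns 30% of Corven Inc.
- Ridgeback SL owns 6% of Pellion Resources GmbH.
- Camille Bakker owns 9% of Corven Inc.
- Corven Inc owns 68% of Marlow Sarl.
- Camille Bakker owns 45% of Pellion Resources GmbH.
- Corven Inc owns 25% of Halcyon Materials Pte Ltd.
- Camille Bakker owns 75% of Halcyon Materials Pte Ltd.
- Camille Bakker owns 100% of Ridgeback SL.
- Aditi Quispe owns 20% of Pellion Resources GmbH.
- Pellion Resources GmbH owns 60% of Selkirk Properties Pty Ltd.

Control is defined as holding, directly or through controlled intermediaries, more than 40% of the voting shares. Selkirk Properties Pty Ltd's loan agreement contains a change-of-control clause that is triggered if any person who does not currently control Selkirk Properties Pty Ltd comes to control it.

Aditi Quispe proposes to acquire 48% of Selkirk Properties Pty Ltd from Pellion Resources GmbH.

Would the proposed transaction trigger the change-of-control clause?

The purchase adds only to Aditi's holdings (Pellion's stake shrinks), so Aditi is the only person who could newly come to control Selkirk.
Aditi's largest direct stake is 30% in Corven, which does not meet the threshold, so Aditi controls no company.
Neither Aditi nor any entity Aditi controls holds any voting interest in Selkirk.
So before the transaction, Aditi does not control Selkirk.
After the purchase, Aditi holds 48% of Selkirk directly, and Pellion's stake falls to 12%.
Aditi holds 48% of Selkirk, so Aditi controls Selkirk.
Aditi did not control Selkirk before and does after, so the clause is triggered.

Yes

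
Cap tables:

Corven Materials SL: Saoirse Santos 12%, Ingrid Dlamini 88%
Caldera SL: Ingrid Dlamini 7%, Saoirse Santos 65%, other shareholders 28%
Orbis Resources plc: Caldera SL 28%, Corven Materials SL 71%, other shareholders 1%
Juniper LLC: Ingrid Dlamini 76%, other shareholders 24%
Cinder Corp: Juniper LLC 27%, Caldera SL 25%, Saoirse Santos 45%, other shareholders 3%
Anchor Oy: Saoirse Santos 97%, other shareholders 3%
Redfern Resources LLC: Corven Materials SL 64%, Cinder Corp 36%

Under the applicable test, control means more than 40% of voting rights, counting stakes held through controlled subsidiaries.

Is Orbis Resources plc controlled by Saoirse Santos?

No

Saoirse holds 65% of Caldera, so Saoirse controls Caldera.
Caldera and Saoirse together hold 25% + 45% = 70% of Cinder, so Saoirse controls Cinder.
Saoirse holds 97% of Anchor, so Saoirse controls Anchor.
In Orbis, Saoirse's side holds only 28%, not > 40%.
So Saoirse does not control Orbis.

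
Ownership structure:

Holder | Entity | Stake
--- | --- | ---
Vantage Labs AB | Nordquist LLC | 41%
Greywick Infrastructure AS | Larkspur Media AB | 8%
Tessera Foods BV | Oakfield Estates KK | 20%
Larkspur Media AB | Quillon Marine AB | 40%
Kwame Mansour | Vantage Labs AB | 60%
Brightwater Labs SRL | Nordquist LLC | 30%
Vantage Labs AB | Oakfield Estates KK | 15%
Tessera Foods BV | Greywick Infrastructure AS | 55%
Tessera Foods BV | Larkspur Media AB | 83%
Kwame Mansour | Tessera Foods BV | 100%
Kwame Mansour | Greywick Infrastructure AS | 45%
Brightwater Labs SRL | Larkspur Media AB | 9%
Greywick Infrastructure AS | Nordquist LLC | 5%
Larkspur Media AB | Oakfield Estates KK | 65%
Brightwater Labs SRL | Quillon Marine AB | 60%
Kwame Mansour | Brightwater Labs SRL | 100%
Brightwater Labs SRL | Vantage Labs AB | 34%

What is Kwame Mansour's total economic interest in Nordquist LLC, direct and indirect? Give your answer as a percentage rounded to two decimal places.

Kwame reaches Nordquist along 5 paths.
Via Brightwater: 100% × 30% = 30%.
Via Vantage: 60% × 41% = 24.6%.
Via Brightwater → Vantage: 100% × 34% × 41% = 13.94%.
Via Greywick: 45% × 5% = 2.25%.
Via Tessera → Greywick: 100% × 55% × 5% = 2.75%.
Total: 30% + 24.6% + 13.94% + 2.25% + 2.75% = 73.54%.

73.54%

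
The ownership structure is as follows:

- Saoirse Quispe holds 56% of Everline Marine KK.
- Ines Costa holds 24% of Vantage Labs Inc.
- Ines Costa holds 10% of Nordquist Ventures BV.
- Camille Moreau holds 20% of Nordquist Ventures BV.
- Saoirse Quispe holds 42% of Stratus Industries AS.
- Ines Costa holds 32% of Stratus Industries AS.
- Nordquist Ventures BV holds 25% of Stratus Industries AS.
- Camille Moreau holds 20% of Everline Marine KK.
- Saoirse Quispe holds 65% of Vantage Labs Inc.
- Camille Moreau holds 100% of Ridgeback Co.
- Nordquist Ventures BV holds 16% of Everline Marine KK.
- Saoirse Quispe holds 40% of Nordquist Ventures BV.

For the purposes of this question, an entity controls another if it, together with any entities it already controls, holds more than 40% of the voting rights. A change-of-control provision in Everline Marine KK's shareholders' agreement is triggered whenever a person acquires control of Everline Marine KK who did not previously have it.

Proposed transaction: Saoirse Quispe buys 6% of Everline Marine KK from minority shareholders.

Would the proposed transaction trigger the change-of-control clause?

No

The purchase changes only Saoirse's holdings, so Saoirse is the only person who could newly come to control Everline.
Saoirse holds 56% of Everline, so Saoirse controls Everline.
So Saoirse already controls Everline before the transaction.
After the purchase, Saoirse's direct stake in Everline rises to 56% + 6% = 62%.
Saoirse controlled Everline already, so this is not a new person acquiring control; every other person's position is unchanged or reduced.
No new person acquires control, so the clause is not triggered.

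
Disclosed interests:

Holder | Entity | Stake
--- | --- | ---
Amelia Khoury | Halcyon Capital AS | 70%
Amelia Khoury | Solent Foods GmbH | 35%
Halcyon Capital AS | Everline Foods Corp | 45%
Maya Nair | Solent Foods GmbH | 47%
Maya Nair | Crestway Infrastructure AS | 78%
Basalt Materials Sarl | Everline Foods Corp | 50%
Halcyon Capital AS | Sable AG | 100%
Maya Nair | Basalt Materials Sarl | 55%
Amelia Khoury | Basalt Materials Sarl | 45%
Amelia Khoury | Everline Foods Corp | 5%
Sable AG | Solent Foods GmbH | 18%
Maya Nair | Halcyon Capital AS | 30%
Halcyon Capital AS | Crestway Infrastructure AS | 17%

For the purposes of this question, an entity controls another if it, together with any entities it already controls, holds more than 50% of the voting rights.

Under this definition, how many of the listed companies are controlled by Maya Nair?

Maya holds 55% of Basalt, so Maya controls Basalt.
Maya holds 78% of Crestway, so Maya controls Crestway.
No other company's threshold is met.
Maya controls 2 companies.

2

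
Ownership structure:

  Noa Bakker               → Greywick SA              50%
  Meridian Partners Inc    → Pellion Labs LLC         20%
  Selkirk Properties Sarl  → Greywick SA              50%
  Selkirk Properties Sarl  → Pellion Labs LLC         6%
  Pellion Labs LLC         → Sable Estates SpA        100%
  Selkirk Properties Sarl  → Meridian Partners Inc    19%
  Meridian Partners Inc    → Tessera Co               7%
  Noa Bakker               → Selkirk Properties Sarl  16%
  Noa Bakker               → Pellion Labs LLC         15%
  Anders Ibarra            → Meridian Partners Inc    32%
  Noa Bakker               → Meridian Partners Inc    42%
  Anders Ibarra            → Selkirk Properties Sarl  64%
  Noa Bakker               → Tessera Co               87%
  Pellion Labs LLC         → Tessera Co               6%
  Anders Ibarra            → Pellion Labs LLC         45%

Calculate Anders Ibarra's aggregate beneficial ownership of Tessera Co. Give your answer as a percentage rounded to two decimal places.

Anders reaches Tessera along 6 paths.
Via Selkirk → Pellion: 64% × 6% × 6% = 0.2304%.
Via Pellion: 45% × 6% = 2.7%.
Via Meridian → Pellion: 32% × 20% × 6% = 0.384%.
Via Selkirk → Meridian → Pellion: 64% × 19% × 20% × 6% = 0.14592%.
Via Meridian: 32% × 7% = 2.24%.
Via Selkirk → Meridian: 64% × 19% × 7% = 0.8512%.
Total: 0.2304% + 2.7% + 0.384% + 0.14592% + 2.24% + 0.8512% = 6.55152%.
Rounded: 6.55%.

6.55%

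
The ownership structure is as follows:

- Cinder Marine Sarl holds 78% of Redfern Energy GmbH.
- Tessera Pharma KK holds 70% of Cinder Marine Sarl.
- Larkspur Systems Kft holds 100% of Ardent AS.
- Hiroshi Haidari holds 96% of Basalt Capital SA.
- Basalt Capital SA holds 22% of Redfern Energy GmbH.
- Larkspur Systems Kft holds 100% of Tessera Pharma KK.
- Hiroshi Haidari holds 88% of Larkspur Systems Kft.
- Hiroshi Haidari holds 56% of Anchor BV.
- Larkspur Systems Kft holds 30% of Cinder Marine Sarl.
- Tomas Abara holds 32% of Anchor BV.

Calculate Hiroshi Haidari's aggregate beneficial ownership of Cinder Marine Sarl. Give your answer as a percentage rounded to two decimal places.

Hiroshi reaches Cinder along 2 paths.
Via Larkspur: 88% × 30% = 26.4%.
Via Larkspur → Tessera: 88% × 100% × 70% = 61.6%.
Total: 26.4% + 61.6% = 88%.
Rounded: 88.00%.

88.00%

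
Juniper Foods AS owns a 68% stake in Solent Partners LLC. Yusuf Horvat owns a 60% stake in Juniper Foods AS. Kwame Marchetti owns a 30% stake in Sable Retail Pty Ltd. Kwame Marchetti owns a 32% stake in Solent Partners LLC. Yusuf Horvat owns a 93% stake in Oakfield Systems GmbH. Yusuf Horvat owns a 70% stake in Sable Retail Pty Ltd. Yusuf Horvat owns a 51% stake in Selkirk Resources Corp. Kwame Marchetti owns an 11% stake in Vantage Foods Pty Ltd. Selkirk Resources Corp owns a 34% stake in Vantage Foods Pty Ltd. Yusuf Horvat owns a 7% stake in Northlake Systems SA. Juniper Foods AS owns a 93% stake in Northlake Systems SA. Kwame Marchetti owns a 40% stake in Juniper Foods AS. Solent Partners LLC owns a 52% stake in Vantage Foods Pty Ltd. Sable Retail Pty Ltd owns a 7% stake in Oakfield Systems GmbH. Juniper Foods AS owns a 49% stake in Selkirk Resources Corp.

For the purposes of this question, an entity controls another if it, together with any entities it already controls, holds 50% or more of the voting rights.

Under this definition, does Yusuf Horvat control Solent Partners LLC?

Yes

Yusuf holds 60% of Juniper, so Yusuf controls Juniper.
Juniper holds 68% of Solent, so Yusuf controls Solent.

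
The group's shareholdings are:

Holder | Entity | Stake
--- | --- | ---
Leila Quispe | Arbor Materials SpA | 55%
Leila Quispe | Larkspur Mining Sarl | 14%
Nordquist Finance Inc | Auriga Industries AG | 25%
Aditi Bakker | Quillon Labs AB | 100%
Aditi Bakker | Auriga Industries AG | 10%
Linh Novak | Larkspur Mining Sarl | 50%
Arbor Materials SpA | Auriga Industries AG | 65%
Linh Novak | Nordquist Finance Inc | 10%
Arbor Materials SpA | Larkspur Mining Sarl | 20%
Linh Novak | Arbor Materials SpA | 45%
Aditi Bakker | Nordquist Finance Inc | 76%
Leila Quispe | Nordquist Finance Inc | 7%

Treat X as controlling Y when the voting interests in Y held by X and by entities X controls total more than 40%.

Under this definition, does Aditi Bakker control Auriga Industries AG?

No

Aditi holds 76% of Nordquist, so Aditi controls Nordquist.
Aditi holds 100% of Quillon, so Aditi controls Quillon.
In Auriga, Aditi's side holds only 25% + 10% = 35%, not > 40%.
So Aditi does not control Auriga.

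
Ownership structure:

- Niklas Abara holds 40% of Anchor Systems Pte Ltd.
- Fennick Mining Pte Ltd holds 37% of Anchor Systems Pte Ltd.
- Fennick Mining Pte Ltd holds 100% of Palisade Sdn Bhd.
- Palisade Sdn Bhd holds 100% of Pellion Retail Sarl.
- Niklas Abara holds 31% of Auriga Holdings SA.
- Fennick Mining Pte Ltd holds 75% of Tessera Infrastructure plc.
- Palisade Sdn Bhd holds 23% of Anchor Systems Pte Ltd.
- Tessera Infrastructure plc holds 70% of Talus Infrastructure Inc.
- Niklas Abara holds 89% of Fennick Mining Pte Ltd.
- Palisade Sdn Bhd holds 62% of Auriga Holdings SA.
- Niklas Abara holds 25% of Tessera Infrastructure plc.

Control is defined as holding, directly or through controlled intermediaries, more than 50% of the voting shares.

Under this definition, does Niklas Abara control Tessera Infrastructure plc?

Yes

Niklas holds 89% of Fennick, so Niklas controls Fennick.
Niklas and Fennick together hold 25% + 75% = 100% of Tessera, so Niklas controls Tessera.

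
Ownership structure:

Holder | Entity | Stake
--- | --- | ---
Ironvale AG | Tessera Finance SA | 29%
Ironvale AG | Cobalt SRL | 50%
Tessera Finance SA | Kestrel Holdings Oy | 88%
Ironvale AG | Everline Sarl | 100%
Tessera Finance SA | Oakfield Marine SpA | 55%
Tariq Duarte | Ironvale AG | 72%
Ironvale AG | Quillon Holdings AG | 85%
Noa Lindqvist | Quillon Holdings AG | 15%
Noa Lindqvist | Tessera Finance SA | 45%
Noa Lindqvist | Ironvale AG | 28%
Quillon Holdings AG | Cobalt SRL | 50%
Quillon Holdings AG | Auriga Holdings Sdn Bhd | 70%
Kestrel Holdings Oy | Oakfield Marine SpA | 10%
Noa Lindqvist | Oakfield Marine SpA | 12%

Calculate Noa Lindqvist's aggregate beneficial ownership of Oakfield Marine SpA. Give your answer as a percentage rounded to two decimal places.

45.89%

Noa reaches Oakfield along 5 paths.
Via Ironvale → Tessera → Kestrel: 28% × 29% × 88% × 10% = 0.71456%.
Via Tessera → Kestrel: 45% × 88% × 10% = 3.96%.
Direct stake: 12% = 12%.
Via Ironvale → Tessera: 28% × 29% × 55% = 4.466%.
Via Tessera: 45% × 55% = 24.75%.
Total: 0.71456% + 3.96% + 12% + 4.466% + 24.75% = 45.89056%.
Rounded: 45.89%.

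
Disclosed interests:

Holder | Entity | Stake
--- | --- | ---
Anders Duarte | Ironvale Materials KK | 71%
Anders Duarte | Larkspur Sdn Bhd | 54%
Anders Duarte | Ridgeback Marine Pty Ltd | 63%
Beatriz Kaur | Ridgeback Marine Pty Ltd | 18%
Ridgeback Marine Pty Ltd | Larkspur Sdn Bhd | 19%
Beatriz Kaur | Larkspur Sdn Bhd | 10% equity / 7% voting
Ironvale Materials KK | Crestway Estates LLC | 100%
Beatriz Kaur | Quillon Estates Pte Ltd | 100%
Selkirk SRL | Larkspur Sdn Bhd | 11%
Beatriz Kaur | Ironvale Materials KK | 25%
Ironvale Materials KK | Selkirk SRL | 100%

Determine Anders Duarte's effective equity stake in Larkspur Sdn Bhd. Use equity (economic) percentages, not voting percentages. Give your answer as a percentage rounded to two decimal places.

Anders reaches Larkspur along 3 paths.
Via Ironvale → Selkirk: 71% × 100% × 11% = 7.81%.
Direct stake: 54% = 54%.
Via Ridgeback: 63% × 19% = 11.97%.
Total: 7.81% + 54% + 11.97% = 73.78%.

73.78%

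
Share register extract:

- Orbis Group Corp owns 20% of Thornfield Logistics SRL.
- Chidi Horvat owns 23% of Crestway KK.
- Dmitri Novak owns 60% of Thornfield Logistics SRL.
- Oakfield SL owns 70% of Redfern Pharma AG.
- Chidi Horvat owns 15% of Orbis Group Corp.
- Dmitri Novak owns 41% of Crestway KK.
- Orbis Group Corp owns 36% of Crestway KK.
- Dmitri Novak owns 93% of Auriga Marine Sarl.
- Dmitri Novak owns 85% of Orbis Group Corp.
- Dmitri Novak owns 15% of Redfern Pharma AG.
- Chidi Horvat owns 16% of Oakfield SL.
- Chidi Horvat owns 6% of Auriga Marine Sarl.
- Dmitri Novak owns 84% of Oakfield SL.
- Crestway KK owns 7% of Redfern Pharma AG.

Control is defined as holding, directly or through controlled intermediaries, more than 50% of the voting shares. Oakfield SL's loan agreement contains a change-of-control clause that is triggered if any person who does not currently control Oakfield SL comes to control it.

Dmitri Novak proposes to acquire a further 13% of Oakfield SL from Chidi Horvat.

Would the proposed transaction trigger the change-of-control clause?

The purchase adds only to Dmitri's holdings (Chidi's stake shrinks), so Dmitri is the only person who could newly come to control Oakfield.
Dmitri holds 84% of Oakfield, so Dmitri controls Oakfield.
So Dmitri already controls Oakfield before the transaction.
After the purchase, Dmitri's direct stake in Oakfield rises to 84% + 13% = 97%, and Chidi's stake falls to 3%.
Dmitri controlled Oakfield already, so this is not a new person acquiring control; every other person's position is unchanged or reduced.
No new person acquires control, so the clause is not triggered.

No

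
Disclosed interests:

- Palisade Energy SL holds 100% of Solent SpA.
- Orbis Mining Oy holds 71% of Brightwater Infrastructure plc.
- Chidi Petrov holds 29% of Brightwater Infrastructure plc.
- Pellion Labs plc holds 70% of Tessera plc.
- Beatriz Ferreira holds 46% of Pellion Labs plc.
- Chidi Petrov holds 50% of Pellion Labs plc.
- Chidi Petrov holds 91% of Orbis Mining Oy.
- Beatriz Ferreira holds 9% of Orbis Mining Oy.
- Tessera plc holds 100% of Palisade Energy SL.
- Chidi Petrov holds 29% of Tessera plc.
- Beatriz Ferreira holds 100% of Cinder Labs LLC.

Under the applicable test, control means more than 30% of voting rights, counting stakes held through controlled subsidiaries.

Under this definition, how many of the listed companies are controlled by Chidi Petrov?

Chidi holds 91% of Orbis, so Chidi controls Orbis.
Chidi holds 50% of Pellion, so Chidi controls Pellion.
Orbis and Chidi together hold 71% + 29% = 100% of Brightwater, so Chidi controls Brightwater.
Chidi and Pellion together hold 29% + 70% = 99% of Tessera, so Chidi controls Tessera.
Tessera holds 100% of Palisade, so Chidi controls Palisade.
Palisade holds 100% of Solent, so Chidi controls Solent.
No other company's threshold is met.
Chidi controls 6 companies.

6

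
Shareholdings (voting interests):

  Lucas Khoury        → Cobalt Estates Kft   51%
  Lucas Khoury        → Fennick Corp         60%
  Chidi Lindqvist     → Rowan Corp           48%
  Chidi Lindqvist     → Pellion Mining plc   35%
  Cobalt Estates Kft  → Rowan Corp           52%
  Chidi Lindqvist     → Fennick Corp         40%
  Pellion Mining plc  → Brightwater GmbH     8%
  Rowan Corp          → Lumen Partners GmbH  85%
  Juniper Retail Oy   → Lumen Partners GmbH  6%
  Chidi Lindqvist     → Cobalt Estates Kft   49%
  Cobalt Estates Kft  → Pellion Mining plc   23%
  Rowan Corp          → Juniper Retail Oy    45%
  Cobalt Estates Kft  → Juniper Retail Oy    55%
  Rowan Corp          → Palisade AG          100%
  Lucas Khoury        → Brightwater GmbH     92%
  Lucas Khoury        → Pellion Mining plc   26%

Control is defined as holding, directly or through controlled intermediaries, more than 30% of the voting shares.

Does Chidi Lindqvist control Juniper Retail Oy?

Yes

Chidi holds 49% of Cobalt, so Chidi controls Cobalt.
Cobalt and Chidi together hold 52% + 48% = 100% of Rowan, so Chidi controls Rowan.
Rowan and Cobalt together hold 45% + 55% = 100% of Juniper, so Chidi controls Juniper.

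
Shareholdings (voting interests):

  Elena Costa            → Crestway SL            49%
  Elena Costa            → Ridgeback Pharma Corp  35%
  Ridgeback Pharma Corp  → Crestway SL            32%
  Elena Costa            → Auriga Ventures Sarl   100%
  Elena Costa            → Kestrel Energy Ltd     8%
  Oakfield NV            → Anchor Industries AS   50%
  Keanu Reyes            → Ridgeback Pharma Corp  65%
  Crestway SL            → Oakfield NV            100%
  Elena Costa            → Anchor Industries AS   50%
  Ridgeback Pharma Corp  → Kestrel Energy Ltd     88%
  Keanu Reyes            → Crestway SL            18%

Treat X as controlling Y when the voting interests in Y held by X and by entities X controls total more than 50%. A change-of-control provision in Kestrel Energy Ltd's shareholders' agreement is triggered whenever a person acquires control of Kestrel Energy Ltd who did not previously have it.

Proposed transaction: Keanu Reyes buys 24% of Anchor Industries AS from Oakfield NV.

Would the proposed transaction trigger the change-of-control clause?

The purchase adds only to Keanu's holdings (Oakfield's stake shrinks), so Keanu is the only person who could newly come to control Kestrel.
Keanu holds 65% of Ridgeback, so Keanu controls Ridgeback.
Ridgeback holds 88% of Kestrel, so Keanu controls Kestrel.
So Keanu already controls Kestrel before the transaction.
After the purchase, Keanu holds 24% of Anchor directly, and Oakfield's stake falls to 26%.
Keanu controlled Kestrel already, so this is not a new person acquiring control; every other person's position is unchanged or reduced.
No new person acquires control, so the clause is not triggered.

No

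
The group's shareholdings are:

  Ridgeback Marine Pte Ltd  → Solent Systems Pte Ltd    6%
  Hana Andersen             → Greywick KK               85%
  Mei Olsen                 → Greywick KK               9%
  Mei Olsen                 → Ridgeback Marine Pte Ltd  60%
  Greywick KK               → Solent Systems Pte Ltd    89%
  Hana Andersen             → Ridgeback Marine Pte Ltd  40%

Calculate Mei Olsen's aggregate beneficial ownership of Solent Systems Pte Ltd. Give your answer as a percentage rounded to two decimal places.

11.61%

Mei reaches Solent along 2 paths.
Via Greywick: 9% × 89% = 8.01%.
Via Ridgeback: 60% × 6% = 3.6%.
Total: 8.01% + 3.6% = 11.61%.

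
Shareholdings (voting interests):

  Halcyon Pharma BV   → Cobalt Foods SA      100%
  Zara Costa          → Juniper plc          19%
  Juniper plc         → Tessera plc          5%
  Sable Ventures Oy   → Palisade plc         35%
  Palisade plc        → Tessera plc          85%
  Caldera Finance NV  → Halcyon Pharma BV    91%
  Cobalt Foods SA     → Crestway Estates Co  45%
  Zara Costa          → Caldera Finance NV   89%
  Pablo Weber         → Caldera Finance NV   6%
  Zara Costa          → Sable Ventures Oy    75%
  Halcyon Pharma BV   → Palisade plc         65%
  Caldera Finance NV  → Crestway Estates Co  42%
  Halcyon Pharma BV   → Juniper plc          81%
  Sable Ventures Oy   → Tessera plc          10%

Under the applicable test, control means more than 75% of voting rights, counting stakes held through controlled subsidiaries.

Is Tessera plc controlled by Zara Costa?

Zara holds 89% of Caldera, so Zara controls Caldera.
Caldera holds 91% of Halcyon, so Zara controls Halcyon.
Halcyon holds 100% of Cobalt, so Zara controls Cobalt.
Halcyon and Zara together hold 81% + 19% = 100% of Juniper, so Zara controls Juniper.
Caldera and Cobalt together hold 42% + 45% = 87% of Crestway, so Zara controls Crestway.
In Tessera, Zara's side holds only 5%, not > 75%.
So Zara does not control Tessera.

No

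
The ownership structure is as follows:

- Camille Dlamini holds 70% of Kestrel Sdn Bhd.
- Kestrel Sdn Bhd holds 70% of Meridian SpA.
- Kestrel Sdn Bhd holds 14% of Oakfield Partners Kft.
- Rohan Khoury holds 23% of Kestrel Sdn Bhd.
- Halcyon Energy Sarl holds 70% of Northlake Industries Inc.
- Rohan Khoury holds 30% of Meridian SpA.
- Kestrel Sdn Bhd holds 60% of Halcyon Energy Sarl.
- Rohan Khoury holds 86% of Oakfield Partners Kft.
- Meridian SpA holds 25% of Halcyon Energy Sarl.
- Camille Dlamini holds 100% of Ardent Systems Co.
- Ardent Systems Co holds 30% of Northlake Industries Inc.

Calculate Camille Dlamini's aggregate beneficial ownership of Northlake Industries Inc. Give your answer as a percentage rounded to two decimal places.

67.98%

Camille reaches Northlake along 3 paths.
Via Kestrel → Meridian → Halcyon: 70% × 70% × 25% × 70% = 8.575%.
Via Kestrel → Halcyon: 70% × 60% × 70% = 29.4%.
Via Ardent: 100% × 30% = 30%.
Total: 8.575% + 29.4% + 30% = 67.975%.
Rounded: 67.98%.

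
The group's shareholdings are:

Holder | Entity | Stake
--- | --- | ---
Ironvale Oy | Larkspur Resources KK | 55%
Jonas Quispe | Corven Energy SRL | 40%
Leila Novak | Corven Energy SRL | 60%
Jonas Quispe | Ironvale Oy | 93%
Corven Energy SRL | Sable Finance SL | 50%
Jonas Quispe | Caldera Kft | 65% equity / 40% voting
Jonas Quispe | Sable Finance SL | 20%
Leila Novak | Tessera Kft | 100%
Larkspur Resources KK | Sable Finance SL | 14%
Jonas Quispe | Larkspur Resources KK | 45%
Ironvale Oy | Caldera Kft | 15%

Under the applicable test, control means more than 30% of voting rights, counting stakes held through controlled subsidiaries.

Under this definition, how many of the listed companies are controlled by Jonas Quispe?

5

Jonas holds 40% of Corven, so Jonas controls Corven.
Jonas holds 93% of Ironvale, so Jonas controls Ironvale.
Jonas and Ironvale together hold 45% + 55% = 100% of Larkspur, so Jonas controls Larkspur.
Jonas and Ironvale together hold 40% + 15% = 55% of Caldera, so Jonas controls Caldera.
Corven and Larkspur and Jonas together hold 50% + 14% + 20% = 84% of Sable, so Jonas controls Sable.
No other company's threshold is met.
Jonas controls 5 companies.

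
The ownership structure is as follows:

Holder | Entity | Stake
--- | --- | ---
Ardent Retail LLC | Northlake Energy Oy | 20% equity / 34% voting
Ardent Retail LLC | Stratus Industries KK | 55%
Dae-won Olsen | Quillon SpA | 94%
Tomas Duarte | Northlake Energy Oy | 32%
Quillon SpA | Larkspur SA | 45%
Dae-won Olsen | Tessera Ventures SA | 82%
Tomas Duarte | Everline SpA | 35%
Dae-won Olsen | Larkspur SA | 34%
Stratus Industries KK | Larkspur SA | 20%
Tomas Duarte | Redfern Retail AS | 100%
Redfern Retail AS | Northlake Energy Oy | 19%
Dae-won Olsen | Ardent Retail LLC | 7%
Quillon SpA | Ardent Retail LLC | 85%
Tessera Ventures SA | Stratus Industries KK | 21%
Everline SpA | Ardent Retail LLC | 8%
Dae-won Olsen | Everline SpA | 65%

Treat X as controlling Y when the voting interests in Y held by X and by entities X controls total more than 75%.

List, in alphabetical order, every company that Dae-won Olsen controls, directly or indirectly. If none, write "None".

Ardent Retail LLC, Larkspur SA, Quillon SpA, Stratus Industries KK, Tessera Ventures SA

Dae-won holds 94% of Quillon, so Dae-won controls Quillon.
Quillon and Dae-won together hold 85% + 7% = 92% of Ardent, so Dae-won controls Ardent.
Dae-won holds 82% of Tessera, so Dae-won controls Tessera.
Ardent and Tessera together hold 55% + 21% = 76% of Stratus, so Dae-won controls Stratus.
Quillon and Dae-won and Stratus together hold 45% + 34% + 20% = 99% of Larkspur, so Dae-won controls Larkspur.
No other company's threshold is met.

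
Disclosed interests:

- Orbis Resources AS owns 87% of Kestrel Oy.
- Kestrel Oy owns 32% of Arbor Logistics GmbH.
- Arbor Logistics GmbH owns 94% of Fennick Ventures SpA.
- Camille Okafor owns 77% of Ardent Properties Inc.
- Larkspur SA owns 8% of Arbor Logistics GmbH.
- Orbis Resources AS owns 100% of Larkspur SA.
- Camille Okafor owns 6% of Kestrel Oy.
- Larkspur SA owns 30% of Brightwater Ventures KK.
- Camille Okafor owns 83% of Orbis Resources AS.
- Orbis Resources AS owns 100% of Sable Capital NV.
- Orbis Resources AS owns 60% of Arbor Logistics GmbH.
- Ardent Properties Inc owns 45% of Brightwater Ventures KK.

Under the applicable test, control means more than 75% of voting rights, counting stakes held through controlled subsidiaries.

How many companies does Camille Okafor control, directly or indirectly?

Camille holds 83% of Orbis, so Camille controls Orbis.
Camille holds 77% of Ardent, so Camille controls Ardent.
Orbis holds 100% of Larkspur, so Camille controls Larkspur.
Camille and Orbis together hold 6% + 87% = 93% of Kestrel, so Camille controls Kestrel.
Larkspur and Kestrel and Orbis together hold 8% + 32% + 60% = 100% of Arbor, so Camille controls Arbor.
Arbor holds 94% of Fennick, so Camille controls Fennick.
Orbis holds 100% of Sable, so Camille controls Sable.
No other company's threshold is met.
Camille controls 7 companies.

7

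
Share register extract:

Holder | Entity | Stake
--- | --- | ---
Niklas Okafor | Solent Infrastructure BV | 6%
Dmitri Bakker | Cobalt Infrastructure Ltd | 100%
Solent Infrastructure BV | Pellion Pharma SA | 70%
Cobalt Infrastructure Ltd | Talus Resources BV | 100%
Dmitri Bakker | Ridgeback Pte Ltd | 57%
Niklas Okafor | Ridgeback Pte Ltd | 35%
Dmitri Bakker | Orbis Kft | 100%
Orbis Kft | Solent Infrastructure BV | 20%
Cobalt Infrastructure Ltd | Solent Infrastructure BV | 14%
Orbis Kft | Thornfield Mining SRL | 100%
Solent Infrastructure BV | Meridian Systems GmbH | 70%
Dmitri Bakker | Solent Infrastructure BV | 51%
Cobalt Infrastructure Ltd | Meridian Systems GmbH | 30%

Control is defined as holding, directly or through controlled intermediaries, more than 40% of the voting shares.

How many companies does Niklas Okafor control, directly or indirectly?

Niklas's largest direct stake is 35% in Ridgeback, which does not meet the threshold.
Niklas controls 0 companies.

0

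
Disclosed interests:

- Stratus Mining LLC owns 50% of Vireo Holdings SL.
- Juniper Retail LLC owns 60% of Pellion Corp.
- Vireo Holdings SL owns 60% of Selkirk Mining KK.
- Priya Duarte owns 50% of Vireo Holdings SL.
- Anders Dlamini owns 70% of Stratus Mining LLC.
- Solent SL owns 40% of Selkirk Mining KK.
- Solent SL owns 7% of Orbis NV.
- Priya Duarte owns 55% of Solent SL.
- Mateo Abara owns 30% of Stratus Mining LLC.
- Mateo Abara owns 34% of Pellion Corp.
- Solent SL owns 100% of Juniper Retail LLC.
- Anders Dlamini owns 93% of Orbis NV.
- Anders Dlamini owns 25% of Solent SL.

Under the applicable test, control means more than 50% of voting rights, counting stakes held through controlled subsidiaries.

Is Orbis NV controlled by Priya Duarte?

Priya holds 55% of Solent, so Priya controls Solent.
Solent holds 100% of Juniper, so Priya controls Juniper.
Juniper holds 60% of Pellion, so Priya controls Pellion.
In Orbis, Priya's side holds only 7%, not > 50%.
So Priya does not control Orbis.

No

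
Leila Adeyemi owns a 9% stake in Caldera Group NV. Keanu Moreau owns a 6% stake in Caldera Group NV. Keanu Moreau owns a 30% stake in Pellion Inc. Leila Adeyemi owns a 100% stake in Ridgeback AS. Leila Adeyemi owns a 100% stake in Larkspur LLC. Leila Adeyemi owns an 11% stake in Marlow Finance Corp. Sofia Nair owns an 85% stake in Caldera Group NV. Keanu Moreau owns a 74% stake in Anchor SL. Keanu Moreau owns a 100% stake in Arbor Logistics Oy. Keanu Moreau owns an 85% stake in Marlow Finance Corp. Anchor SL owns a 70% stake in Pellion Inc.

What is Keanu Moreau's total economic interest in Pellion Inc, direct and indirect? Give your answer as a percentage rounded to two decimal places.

Keanu reaches Pellion along 2 paths.
Direct stake: 30% = 30%.
Via Anchor: 74% × 70% = 51.8%.
Total: 30% + 51.8% = 81.8%.
Rounded: 81.80%.

81.80%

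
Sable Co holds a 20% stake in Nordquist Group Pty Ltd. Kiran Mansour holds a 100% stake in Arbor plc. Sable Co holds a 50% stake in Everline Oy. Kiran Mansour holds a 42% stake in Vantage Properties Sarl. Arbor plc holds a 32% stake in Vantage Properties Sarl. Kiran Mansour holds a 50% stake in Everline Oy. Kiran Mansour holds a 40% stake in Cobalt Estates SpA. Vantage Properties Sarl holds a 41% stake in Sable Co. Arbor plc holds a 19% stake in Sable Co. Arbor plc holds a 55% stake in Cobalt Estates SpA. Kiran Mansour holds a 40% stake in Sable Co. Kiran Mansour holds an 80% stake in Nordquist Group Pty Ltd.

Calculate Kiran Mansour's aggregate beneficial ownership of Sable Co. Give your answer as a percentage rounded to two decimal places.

89.34%

Kiran reaches Sable along 4 paths.
Direct stake: 40% = 40%.
Via Arbor: 100% × 19% = 19%.
Via Vantage: 42% × 41% = 17.22%.
Via Arbor → Vantage: 100% × 32% × 41% = 13.12%.
Total: 40% + 19% + 17.22% + 13.12% = 89.34%.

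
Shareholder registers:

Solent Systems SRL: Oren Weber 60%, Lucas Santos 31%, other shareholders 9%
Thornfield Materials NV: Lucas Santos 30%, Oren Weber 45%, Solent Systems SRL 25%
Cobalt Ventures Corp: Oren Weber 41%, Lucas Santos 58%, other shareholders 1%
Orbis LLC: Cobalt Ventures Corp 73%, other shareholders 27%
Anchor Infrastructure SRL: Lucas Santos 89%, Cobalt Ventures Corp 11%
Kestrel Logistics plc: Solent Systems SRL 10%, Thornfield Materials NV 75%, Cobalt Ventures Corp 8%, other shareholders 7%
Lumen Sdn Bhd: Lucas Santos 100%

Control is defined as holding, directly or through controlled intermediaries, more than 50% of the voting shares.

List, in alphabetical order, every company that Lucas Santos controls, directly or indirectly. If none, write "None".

Anchor Infrastructure SRL, Cobalt Ventures Corp, Lumen Sdn Bhd, Orbis LLC

Lucas holds 58% of Cobalt, so Lucas controls Cobalt.
Cobalt holds 73% of Orbis, so Lucas controls Orbis.
Lucas and Cobalt together hold 89% + 11% = 100% of Anchor, so Lucas controls Anchor.
Lucas holds 100% of Lumen, so Lucas controls Lumen.
No other company's threshold is met.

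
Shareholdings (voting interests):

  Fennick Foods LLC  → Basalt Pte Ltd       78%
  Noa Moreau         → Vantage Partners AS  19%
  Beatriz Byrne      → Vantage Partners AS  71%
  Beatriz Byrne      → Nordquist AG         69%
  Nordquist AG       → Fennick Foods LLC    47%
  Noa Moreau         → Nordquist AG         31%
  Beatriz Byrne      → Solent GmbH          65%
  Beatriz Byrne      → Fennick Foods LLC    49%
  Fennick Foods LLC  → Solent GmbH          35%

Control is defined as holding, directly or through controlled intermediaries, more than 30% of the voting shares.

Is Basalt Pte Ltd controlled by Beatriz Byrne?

Yes

Beatriz holds 69% of Nordquist, so Beatriz controls Nordquist.
Nordquist and Beatriz together hold 47% + 49% = 96% of Fennick, so Beatriz controls Fennick.
Fennick holds 78% of Basalt, so Beatriz controls Basalt.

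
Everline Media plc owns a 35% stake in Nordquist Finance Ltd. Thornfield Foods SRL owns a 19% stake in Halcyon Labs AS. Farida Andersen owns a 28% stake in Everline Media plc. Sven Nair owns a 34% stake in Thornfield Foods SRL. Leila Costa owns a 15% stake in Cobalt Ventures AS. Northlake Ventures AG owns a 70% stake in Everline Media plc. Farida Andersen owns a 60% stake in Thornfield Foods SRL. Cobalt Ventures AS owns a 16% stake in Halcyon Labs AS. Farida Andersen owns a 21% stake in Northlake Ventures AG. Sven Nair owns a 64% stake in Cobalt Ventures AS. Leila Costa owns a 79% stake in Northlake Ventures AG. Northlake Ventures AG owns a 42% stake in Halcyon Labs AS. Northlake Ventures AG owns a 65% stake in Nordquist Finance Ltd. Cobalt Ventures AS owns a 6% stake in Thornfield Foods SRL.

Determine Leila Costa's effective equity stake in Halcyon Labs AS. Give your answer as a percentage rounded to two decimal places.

Leila reaches Halcyon along 3 paths.
Via Cobalt → Thornfield: 15% × 6% × 19% = 0.171%.
Via Cobalt: 15% × 16% = 2.4%.
Via Northlake: 79% × 42% = 33.18%.
Total: 0.171% + 2.4% + 33.18% = 35.751%.
Rounded: 35.75%.

35.75%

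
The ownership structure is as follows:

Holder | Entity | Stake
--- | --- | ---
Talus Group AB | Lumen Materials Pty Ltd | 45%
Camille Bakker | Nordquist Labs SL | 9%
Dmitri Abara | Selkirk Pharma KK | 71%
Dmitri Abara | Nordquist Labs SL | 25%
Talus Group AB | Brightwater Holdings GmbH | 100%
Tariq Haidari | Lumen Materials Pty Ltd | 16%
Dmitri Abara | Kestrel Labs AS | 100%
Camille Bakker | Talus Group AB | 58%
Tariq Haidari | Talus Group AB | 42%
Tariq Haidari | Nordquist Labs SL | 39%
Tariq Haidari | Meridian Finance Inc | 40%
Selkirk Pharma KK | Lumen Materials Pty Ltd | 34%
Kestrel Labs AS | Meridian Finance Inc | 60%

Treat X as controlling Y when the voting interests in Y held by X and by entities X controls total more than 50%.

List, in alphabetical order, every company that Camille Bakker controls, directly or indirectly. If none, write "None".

Brightwater Holdings GmbH, Talus Group AB

Camille holds 58% of Talus, so Camille controls Talus.
Talus holds 100% of Brightwater, so Camille controls Brightwater.
No other company's threshold is met.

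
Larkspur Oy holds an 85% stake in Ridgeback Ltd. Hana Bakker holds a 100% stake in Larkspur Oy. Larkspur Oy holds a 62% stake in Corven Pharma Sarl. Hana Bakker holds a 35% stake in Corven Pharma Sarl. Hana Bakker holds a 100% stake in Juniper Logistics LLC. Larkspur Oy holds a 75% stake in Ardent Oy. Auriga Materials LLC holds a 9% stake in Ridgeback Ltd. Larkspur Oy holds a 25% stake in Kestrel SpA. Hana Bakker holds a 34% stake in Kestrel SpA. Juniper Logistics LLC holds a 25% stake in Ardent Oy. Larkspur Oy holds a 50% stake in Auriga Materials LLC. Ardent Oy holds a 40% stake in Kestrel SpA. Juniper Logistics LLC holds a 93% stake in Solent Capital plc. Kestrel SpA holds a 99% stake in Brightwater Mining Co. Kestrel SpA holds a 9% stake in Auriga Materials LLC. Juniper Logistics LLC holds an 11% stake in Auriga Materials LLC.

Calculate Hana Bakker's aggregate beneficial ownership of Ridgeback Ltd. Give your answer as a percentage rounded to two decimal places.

Hana reaches Ridgeback along 7 paths.
Via Larkspur: 100% × 85% = 85%.
Via Juniper → Auriga: 100% × 11% × 9% = 0.99%.
Via Larkspur → Ardent → Kestrel → Auriga: 100% × 75% × 40% × 9% × 9% = 0.243%.
Via Juniper → Ardent → Kestrel → Auriga: 100% × 25% × 40% × 9% × 9% = 0.081%.
Via Larkspur → Kestrel → Auriga: 100% × 25% × 9% × 9% = 0.2025%.
Via Kestrel → Auriga: 34% × 9% × 9% = 0.2754%.
Via Larkspur → Auriga: 100% × 50% × 9% = 4.5%.
Total: 85% + 0.99% + 0.243% + 0.081% + 0.2025% + 0.2754% + 4.5% = 91.2919%.
Rounded: 91.29%.

91.29%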